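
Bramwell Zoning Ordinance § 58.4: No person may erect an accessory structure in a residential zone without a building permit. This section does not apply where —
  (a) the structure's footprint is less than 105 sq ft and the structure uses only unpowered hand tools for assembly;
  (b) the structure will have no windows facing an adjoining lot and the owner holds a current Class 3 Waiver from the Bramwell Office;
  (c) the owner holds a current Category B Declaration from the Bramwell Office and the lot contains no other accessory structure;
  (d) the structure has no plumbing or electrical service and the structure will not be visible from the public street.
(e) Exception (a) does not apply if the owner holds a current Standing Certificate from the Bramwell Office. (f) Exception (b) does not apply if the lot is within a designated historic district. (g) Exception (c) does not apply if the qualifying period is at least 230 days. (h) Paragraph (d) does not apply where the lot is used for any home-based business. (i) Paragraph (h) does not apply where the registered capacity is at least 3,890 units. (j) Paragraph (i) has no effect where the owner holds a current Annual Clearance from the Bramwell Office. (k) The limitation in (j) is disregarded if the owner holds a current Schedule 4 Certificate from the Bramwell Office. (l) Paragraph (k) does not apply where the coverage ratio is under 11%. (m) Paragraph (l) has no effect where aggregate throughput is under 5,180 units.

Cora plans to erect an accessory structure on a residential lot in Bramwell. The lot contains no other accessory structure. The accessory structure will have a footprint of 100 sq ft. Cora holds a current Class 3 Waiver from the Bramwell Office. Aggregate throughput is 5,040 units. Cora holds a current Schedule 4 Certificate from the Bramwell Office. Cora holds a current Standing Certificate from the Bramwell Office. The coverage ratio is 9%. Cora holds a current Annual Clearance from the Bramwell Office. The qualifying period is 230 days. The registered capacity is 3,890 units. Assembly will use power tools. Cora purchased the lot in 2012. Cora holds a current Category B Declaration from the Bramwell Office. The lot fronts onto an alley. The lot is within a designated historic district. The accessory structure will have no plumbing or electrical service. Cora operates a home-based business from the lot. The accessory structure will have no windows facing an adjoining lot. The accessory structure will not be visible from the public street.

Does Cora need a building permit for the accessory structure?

No — exception (d) applies; Cora does not need a building permit.

Exception (a) does not apply: assembly uses power tools.
All of (b)'s requirements are met (no windows face an adjoining lot; a current Class 3 Waiver is held). But applying paragraph (f): (f) operates against (b): the lot is in a historic district. So (b) is unavailable.
All of (c)'s requirements are met (a current Category B Declaration is held; the lot has no other accessory structure). But applying paragraph (g): (g) operates against (c): the qualifying period is 230 days, meeting the 230 days threshold. (c) is therefore removed.
Exception (d) is satisfied on its face — there is no plumbing or electrical service; the structure will not be visible from the street. As to paragraphs (h)–(m): (h) would limit (d) — a home-based business operates on the lot — but (i) sets (h) aside: (i) operates against (h): the registered capacity is 3,890 units, meeting the 3,890 units threshold. (j) would limit (i) — a current Annual Clearance is held — but (k) sets (j) aside: (k) operates against (j): a current Schedule 4 Certificate is held. (l) would limit (k) — the coverage ratio is 9%, under the 11% limit — but (m) sets (l) aside: (m) operates — aggregate throughput is 5,040 units, under the 5,180 units limit. (d) remains available.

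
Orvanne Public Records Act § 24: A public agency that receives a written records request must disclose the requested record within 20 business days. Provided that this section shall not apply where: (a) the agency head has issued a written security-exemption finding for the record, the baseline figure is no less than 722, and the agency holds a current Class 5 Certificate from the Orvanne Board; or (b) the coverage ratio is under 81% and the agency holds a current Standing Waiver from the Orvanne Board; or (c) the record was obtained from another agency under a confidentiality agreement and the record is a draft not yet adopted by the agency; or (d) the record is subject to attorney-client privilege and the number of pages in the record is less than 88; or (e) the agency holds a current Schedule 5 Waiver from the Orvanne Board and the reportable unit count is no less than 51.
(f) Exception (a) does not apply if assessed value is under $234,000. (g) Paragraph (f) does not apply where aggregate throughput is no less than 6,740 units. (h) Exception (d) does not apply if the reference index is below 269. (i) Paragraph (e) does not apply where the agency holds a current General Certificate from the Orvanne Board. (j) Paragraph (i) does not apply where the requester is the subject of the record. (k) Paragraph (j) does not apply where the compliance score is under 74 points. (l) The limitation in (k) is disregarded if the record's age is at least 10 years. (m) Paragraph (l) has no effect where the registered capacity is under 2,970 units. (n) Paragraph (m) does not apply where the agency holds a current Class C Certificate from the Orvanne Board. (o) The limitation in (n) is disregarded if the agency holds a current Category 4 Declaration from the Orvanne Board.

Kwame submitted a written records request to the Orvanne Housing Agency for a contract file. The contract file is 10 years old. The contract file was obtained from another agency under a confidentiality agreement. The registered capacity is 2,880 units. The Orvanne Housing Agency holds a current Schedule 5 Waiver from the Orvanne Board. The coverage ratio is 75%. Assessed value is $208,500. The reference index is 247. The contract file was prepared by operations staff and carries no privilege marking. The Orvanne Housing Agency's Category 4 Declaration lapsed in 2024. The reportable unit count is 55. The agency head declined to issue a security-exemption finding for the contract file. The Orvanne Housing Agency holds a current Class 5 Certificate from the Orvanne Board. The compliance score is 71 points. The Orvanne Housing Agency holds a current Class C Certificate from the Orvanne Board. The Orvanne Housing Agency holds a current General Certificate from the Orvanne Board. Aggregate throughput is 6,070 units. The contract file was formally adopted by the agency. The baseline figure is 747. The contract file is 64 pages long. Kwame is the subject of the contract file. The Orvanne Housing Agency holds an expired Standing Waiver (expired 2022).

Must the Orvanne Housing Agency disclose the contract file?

Exception (a) does not apply: the agency head declined to issue a security-exemption finding.
Exception (b) requires that the agency holds a current Standing Waiver from the Orvanne Board; but the Standing Waiver is not current, so (b) is unavailable.
Exception (c) requires that the record is a draft not yet adopted by the agency; but the contract file has been formally adopted, so (c) is unavailable.
Exception (d) requires that the record is subject to attorney-client privilege; but the contract file carries no privilege marking, so (d) is unavailable.
Exception (e)'s conditions are all satisfied: a current Schedule 5 Waiver is held; the reportable unit count is 55, meeting the 51 threshold. As to paragraphs (i)–(o): (i) applies (a current General Certificate is held), but is set aside by (j): (j) applies — Kwame is the subject of the contract file. (k) would limit (j) — the compliance score is 71 points, under the 74 points limit — but (l) sets (k) aside: (l) is engaged — the record's age is 10 years, meeting the 10 years threshold. (m) applies (the registered capacity is 2,880 units, under the 2,970 units limit), but is displaced by (n): (n) is triggered — a current Class C Certificate is held. (o) does not operate here (no current Category 4 Declaration is held), so (n) stands. So (e) applies.

No — exception (e) applies; the Orvanne Housing Agency is not required to disclose the contract file.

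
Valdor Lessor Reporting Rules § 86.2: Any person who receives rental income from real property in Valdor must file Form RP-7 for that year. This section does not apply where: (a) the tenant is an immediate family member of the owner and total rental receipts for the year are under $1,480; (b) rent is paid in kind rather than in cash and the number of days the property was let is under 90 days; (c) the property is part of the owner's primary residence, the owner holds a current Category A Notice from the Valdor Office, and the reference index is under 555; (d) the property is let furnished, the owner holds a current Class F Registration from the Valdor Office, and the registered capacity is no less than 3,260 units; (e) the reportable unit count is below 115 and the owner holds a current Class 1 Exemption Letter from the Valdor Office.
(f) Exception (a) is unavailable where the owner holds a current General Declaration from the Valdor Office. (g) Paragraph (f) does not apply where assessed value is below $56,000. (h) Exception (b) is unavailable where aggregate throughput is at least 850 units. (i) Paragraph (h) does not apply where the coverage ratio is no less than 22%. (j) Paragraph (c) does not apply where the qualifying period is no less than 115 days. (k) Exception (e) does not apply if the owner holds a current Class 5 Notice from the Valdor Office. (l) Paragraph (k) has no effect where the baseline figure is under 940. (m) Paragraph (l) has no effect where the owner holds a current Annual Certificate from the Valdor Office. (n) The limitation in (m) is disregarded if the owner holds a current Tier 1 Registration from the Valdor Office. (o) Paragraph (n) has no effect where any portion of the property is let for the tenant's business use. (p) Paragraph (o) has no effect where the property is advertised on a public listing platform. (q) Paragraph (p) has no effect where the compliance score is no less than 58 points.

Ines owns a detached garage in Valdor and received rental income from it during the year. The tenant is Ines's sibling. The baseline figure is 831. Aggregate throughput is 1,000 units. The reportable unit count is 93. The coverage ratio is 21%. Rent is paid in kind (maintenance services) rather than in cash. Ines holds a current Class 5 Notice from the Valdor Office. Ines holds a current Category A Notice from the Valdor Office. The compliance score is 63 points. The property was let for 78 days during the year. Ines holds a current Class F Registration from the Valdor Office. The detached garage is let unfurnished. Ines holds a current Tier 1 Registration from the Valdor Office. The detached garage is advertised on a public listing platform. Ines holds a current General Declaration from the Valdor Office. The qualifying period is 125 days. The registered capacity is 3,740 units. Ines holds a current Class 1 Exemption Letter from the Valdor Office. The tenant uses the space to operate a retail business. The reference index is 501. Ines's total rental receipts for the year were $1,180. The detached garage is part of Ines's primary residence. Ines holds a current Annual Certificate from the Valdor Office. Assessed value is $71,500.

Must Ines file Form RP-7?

Exception (a) is satisfied on its face — the tenant is an immediate family member; total rental receipts for the year are $1,180, under the $1,480 limit. But: (f) applies — a current General Declaration is held. (g), which would lift (f), is not triggered — assessed value is $71,500, not below $56,000. Exception (a) does not apply.
Exception (b) is satisfied on its face — rent is paid in kind; the number of days the property was let is 78 days, under the 90 days limit. But applying paragraphs (h)–(i): (h) is engaged — aggregate throughput is 1,000 units, meeting the 850 units threshold. (i), which would lift (h), is not triggered — the coverage ratio is 21%, short of 22%. Exception (b) does not apply.
Exception (c)'s conditions are all satisfied: the detached garage is part of the primary residence; a current Category A Notice is held; the reference index is 501, under the 555 limit. However, paragraph (j) must be considered: (j) applies — the qualifying period is 125 days, meeting the 115 days threshold. Exception (c) does not apply.
Exception (d) requires that the property is let furnished; but the property is let unfurnished, so (d) is unavailable.
Exception (e) is satisfied on its face — the reportable unit count is 93, below the 115 limit; a current Class 1 Exemption Letter is held. But applying paragraphs (k)–(q): (k) operates against (e): a current Class 5 Notice is held. (l) would limit (k) — the baseline figure is 831, under the 940 limit — but (m) sets (l) aside: (m) is engaged — a current Annual Certificate is held. (n) would limit (m) — a current Tier 1 Registration is held — but (o) sets (n) aside: (o) is engaged — the space is let for business use. (p) would limit (o) — the property is publicly advertised — but (q) sets (p) aside: (q) is engaged — the compliance score is 63 points, meeting the 58 points threshold. (e) is therefore removed.
None of the exceptions is available; § 86.2 applies in full.

Yes — Ines must file Form RP-7.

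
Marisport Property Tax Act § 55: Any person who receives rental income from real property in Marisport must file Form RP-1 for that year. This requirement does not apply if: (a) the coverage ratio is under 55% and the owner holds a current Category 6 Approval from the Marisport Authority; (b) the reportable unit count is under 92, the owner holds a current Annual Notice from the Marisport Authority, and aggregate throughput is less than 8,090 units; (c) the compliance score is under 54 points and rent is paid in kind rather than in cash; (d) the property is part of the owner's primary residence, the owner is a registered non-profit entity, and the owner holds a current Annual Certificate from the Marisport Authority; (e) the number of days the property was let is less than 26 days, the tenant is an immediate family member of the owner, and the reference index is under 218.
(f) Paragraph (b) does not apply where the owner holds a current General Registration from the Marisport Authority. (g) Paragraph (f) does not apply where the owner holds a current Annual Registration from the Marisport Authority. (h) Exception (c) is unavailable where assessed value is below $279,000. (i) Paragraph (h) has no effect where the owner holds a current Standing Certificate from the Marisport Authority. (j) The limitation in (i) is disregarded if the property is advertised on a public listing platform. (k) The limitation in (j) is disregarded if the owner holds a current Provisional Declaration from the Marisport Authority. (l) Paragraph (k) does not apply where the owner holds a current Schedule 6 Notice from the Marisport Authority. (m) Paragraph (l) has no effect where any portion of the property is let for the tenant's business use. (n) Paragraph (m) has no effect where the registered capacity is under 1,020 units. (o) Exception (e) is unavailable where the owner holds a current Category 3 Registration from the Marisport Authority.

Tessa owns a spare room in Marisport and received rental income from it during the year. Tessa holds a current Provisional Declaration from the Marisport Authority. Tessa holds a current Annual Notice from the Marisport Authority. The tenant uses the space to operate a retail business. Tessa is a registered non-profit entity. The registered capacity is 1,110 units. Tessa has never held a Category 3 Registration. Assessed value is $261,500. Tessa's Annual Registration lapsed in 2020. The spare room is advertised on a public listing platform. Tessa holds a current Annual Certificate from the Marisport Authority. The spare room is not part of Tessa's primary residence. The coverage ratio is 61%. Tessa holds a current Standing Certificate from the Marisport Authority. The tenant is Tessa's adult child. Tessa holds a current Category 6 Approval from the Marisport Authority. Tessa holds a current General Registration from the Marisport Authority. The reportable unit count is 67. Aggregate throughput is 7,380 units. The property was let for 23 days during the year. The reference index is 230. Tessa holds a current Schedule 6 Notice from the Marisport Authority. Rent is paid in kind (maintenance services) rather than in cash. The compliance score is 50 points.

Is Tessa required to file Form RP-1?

No — exception (c) applies; Tessa is not required to file Form RP-1.

Exception (a) does not apply: the coverage ratio is 61%, not under 55%.
Exception (b): the reportable unit count is 67, under the 92 limit; a current Annual Notice is held; aggregate throughput is 7,380 units, less than the 8,090 units limit — every condition holds. However, paragraphs (f)–(g) must be considered: (f) operates — a current General Registration is held. (g), which would lift (f), is not triggered — there is no Annual Registration in force. (b) is therefore removed.
Exception (c): the compliance score is 50 points, under the 54 points limit; rent is paid in kind — every condition holds. Under paragraphs (h)–(n): (h) would limit (c) — assessed value is $261,500, below the $279,000 limit — but (i) sets (h) aside: (i) operates against (h): a current Standing Certificate is held. (j) applies (the property is publicly advertised), but is overridden by (k): (k) applies — a current Provisional Declaration is held. (l) operates (a current Schedule 6 Notice is held), but is overridden by (m): (m) is engaged — the space is let for business use. (n) is not engaged (the registered capacity is 1,110 units, not under 1,020 units), so (m) stands. Exception (c) stands.
Exception (d) does not apply: the spare room is not part of the primary residence.
Exception (e) requires that the reference index is under 218; but the reference index is 230, not under 218, so (e) is unavailable.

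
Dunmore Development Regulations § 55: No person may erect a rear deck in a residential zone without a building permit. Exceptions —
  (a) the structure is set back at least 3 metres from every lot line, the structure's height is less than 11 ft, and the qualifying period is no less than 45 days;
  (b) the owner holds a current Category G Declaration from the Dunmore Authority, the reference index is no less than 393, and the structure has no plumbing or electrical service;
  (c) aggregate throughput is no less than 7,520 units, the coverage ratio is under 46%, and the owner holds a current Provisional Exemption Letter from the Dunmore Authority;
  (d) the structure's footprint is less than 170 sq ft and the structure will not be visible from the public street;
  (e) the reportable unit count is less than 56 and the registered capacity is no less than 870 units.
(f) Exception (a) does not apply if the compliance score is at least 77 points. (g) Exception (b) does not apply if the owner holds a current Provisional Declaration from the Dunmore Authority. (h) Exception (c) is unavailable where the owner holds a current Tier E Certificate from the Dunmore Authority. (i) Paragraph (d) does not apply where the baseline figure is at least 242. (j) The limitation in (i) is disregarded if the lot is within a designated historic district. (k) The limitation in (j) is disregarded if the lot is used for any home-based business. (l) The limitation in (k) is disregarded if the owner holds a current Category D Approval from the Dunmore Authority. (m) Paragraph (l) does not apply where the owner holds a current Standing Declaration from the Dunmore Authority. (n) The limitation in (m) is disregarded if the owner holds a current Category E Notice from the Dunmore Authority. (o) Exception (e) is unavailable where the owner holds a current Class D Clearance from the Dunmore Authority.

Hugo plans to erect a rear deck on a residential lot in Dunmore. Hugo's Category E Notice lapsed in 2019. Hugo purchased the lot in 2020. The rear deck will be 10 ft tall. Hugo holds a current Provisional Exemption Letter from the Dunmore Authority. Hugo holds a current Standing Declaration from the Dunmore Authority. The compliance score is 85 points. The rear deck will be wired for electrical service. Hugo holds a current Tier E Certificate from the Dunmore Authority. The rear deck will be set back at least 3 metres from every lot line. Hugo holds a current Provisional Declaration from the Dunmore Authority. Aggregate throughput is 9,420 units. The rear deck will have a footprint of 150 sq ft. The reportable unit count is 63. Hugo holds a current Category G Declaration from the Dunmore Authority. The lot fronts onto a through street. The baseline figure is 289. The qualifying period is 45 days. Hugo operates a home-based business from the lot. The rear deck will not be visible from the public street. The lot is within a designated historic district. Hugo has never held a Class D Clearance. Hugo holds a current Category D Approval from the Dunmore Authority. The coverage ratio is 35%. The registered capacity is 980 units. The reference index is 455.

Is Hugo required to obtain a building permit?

Yes — Hugo must obtain a building permit.

Exception (a): the setback is at least 3 m on every side; the structure's height is 10 ft, less than the 11 ft limit; the qualifying period is 45 days, meeting the 45 days threshold — every condition holds. But: (f) operates — the compliance score is 85 points, meeting the 77 points threshold. Exception (a) does not apply.
Exception (b) does not apply: electrical service is planned.
All of (c)'s requirements are met (aggregate throughput is 9,420 units, meeting the 7,520 units threshold; the coverage ratio is 35%, under the 46% limit; a current Provisional Exemption Letter is held). But: (h) is engaged — a current Tier E Certificate is held. Exception (c) does not apply.
Exception (d)'s conditions are all satisfied: the structure's footprint is 150 sq ft, less than the 170 sq ft limit; the structure will not be visible from the street. However, paragraphs (i)–(n) must be considered: (i) operates against (d): the baseline figure is 289, meeting the 242 threshold. (j) would limit (i) — the lot is in a historic district — but (k) sets (j) aside: (k) operates against (j): a home-based business operates on the lot. (l) is engaged (a current Category D Approval is held), but is overridden by (m): (m) is engaged — a current Standing Declaration is held. (n) is not triggered (the Category E Notice is not current), so (m) stands. (d) is therefore removed.
Exception (e) does not apply: the reportable unit count is 63, not less than 56.
No exception applies. The general rule governs.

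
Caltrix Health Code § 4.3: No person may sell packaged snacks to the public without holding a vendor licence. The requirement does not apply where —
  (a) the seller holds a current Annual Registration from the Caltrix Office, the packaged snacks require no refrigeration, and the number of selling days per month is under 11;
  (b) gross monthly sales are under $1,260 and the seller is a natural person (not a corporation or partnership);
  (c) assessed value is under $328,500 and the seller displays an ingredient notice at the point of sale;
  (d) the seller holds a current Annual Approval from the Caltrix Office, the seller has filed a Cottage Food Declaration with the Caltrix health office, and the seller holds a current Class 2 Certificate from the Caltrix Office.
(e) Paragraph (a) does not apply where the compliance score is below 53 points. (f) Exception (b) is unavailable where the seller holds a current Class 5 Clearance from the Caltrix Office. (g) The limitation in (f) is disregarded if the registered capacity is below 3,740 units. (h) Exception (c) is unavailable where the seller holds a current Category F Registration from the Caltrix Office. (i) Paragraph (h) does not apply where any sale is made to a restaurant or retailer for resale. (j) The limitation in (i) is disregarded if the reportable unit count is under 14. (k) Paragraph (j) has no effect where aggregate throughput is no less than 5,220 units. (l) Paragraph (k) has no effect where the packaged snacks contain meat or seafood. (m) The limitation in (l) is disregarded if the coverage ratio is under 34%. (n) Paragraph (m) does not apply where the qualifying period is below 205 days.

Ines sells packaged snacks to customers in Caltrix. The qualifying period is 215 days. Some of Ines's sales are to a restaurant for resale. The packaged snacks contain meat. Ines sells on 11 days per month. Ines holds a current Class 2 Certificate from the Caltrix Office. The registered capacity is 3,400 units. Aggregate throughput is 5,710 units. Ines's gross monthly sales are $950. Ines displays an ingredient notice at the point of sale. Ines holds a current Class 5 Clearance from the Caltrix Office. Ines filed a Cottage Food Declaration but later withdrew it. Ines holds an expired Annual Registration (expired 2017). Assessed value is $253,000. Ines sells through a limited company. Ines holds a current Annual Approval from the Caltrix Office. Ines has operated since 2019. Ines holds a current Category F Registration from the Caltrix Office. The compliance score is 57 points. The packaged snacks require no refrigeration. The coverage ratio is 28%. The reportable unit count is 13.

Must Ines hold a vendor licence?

No — exception (c) applies; Ines is not required to hold a vendor licence.

Exception (a) does not apply: there is no Annual Registration in force.
Exception (b) requires that the seller is a natural person (not a corporation or partnership); but the seller operates through a limited company, so (b) is unavailable.
Exception (c)'s conditions are all satisfied: assessed value is $253,000, under the $328,500 limit; an ingredient notice is displayed. Under paragraphs (h)–(n): (h) would limit (c) — a current Category F Registration is held — but (i) sets (h) aside: (i) operates against (h): some sales are to a restaurant for resale. (j) would limit (i) — the reportable unit count is 13, under the 14 limit — but (k) sets (j) aside: (k) applies — aggregate throughput is 5,710 units, meeting the 5,220 units threshold. (l) is engaged (the packaged snacks contain meat), but is itself disapplied by (m): (m) operates against (l): the coverage ratio is 28%, under the 34% limit. (n), which would lift (m), is not triggered — the qualifying period is 215 days, not below 205 days. So (c) applies.
Exception (d) requires that the seller has filed a Cottage Food Declaration with the Caltrix health office; but the Cottage Food Declaration was withdrawn, so (d) is unavailable.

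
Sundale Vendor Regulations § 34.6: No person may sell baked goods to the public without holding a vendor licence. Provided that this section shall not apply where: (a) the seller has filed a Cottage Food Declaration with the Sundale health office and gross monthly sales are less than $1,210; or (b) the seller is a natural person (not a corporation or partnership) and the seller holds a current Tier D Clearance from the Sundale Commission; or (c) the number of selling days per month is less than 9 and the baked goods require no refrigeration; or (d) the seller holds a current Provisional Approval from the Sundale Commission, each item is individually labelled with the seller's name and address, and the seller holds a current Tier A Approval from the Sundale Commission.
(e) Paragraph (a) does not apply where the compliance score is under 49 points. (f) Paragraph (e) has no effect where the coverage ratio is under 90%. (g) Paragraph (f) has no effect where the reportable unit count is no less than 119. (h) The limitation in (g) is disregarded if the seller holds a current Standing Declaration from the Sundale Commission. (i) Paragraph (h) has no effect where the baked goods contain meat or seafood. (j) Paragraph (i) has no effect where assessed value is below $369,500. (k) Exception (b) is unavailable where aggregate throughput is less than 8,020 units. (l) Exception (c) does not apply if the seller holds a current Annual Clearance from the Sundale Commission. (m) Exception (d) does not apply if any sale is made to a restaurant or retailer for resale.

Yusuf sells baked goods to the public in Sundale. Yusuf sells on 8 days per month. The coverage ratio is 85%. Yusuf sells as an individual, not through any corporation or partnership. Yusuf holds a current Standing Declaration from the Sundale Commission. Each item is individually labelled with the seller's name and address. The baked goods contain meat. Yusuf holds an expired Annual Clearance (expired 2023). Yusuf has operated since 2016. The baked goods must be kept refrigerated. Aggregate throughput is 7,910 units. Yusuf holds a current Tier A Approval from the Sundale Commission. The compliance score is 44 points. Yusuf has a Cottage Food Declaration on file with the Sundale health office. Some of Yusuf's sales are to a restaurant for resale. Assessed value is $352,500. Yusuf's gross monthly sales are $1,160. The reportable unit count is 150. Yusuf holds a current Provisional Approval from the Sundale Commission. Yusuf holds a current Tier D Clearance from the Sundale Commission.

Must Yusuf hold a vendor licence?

Exception (a): a Cottage Food Declaration is on file; gross monthly sales are $1,160, less than the $1,210 limit — every condition holds. Applying paragraphs (e)–(j): (e) is triggered (the compliance score is 44 points, under the 49 points limit), but yields to (f): (f) is engaged — the coverage ratio is 85%, under the 90% limit. (g) operates (the reportable unit count is 150, meeting the 119 threshold), but is itself disapplied by (h): (h) operates against (g): a current Standing Declaration is held. (i) would limit (h) — the baked goods contain meat — but (j) sets (i) aside: (j) operates against (i): assessed value is $352,500, below the $369,500 limit. Exception (a) stands.
Exception (b): the seller is a natural person; a current Tier D Clearance is held — every condition holds. But: (k) operates against (b): aggregate throughput is 7,910 units, less than the 8,020 units limit. (b) is therefore removed.
Exception (c) fails — the baked goods require refrigeration.
Exception (d)'s conditions are all satisfied: a current Provisional Approval is held; items are individually labelled; a current Tier A Approval is held. However, paragraph (m) must be considered: (m) is engaged — some sales are to a restaurant for resale. (d) is therefore removed.

No — exception (a) applies; Yusuf is not required to hold a vendor licence.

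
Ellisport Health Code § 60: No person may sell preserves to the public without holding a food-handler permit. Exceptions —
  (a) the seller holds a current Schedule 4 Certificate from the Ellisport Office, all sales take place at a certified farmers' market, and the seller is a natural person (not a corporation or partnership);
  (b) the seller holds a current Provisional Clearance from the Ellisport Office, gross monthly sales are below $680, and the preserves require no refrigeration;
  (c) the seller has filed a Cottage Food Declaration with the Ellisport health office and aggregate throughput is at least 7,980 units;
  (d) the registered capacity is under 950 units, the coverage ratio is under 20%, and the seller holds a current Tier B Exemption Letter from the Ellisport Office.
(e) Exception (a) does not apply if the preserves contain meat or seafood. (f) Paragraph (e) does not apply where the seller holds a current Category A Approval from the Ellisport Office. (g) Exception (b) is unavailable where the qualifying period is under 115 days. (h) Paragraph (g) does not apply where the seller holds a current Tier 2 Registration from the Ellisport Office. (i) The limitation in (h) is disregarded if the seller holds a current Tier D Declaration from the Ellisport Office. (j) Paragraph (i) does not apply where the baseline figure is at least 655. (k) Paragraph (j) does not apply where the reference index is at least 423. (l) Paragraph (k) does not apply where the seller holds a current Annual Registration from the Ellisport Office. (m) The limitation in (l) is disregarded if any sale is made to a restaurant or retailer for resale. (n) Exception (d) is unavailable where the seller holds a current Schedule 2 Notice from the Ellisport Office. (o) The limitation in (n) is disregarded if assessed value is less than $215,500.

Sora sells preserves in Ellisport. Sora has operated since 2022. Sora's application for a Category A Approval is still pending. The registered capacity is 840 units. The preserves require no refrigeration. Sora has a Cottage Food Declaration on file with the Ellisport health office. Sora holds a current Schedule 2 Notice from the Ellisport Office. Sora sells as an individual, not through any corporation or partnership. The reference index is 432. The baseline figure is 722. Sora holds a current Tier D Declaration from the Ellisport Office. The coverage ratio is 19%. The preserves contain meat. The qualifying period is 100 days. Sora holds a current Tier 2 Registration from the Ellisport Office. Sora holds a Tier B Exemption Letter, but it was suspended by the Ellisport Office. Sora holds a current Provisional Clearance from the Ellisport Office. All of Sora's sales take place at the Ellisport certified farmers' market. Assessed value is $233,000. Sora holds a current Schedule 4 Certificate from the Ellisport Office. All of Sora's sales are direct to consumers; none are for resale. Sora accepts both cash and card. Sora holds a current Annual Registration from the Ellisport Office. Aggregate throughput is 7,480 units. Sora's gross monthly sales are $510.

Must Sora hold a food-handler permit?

No — exception (b) applies; Sora is not required to hold a food-handler permit.

Exception (a)'s conditions are all satisfied: a current Schedule 4 Certificate is held; all sales are at a certified farmers' market; the seller is a natural person. However, paragraphs (e)–(f) must be considered: (e) is engaged — the preserves contain meat. (f), which would lift (e), is not engaged — no current Category A Approval is held. (a) is therefore removed.
Exception (b)'s conditions are all satisfied: a current Provisional Clearance is held; gross monthly sales are $510, below the $680 limit; the preserves are shelf-stable. As to paragraphs (g)–(m): (g) would limit (b) — the qualifying period is 100 days, under the 115 days limit — but (h) sets (g) aside: (h) operates against (g): a current Tier 2 Registration is held. (i) is triggered (a current Tier D Declaration is held), but is displaced by (j): (j) is triggered — the baseline figure is 722, meeting the 655 threshold. (k) would limit (j) — the reference index is 432, meeting the 423 threshold — but (l) sets (k) aside: (l) operates against (k): a current Annual Registration is held. (m) does not operate here (no sales are for resale), so (l) stands. Exception (b) stands.
Exception (c) does not apply: aggregate throughput is 7,480 units, short of 7,980 units.
Exception (d) does not apply: the Tier B Exemption Letter is not current.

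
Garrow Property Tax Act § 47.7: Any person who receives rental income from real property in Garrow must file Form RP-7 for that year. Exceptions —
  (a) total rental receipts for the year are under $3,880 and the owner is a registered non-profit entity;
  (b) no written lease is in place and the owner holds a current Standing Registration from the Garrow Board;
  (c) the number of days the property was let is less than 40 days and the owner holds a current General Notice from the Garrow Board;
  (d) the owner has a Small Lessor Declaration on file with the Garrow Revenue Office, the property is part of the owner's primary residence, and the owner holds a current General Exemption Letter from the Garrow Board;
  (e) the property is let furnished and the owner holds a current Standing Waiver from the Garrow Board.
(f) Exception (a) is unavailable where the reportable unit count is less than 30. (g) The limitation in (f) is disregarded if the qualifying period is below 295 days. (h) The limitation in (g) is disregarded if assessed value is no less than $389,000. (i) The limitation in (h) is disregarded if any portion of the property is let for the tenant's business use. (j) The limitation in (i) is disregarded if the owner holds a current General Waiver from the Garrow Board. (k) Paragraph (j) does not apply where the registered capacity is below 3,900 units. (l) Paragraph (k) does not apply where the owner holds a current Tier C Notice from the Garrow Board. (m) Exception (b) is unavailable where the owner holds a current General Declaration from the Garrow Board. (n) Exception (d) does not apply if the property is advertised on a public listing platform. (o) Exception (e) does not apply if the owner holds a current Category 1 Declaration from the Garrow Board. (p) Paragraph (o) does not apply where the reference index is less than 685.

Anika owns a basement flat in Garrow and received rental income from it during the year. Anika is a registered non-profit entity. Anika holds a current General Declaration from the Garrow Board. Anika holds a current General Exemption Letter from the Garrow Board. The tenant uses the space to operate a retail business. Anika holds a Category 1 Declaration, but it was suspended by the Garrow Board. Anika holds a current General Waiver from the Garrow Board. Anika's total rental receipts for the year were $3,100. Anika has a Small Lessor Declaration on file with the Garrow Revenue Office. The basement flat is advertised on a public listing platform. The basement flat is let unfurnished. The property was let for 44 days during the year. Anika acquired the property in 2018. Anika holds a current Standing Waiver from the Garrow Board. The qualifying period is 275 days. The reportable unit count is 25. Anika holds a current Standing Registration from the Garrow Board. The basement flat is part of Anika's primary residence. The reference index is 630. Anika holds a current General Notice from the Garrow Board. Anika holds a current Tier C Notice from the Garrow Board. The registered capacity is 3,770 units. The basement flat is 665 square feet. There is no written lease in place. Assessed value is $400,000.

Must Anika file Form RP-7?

Exception (a): total rental receipts for the year are $3,100, under the $3,880 limit; Anika is a registered non-profit — every condition holds. But applying paragraphs (f)–(l): (f) operates against (a): the reportable unit count is 25, less than the 30 limit. (g) is triggered (the qualifying period is 275 days, below the 295 days limit), but is overridden by (h): (h) operates — assessed value is $400,000, meeting the $389,000 threshold. (i) applies (the space is let for business use), but is itself disapplied by (j): (j) operates — a current General Waiver is held. (k) operates (the registered capacity is 3,770 units, below the 3,900 units limit), but yields to (l): (l) operates against (k): a current Tier C Notice is held. (a) is therefore removed.
All of (b)'s requirements are met (there is no written lease; a current Standing Registration is held). However, paragraph (m) must be considered: (m) applies — a current General Declaration is held. So (b) is unavailable.
Exception (c) does not apply: the number of days the property was let is 44 days, not less than 40 days.
Exception (d)'s conditions are all satisfied: a Small Lessor Declaration is on file; the basement flat is part of the primary residence; a current General Exemption Letter is held. But: (n) operates against (d): the property is publicly advertised. (d) is therefore removed.
Exception (e) requires that the property is let furnished; but the property is let unfurnished, so (e) is unavailable.
No exception displaces § 47.7.

Yes — Anika must file Form RP-7.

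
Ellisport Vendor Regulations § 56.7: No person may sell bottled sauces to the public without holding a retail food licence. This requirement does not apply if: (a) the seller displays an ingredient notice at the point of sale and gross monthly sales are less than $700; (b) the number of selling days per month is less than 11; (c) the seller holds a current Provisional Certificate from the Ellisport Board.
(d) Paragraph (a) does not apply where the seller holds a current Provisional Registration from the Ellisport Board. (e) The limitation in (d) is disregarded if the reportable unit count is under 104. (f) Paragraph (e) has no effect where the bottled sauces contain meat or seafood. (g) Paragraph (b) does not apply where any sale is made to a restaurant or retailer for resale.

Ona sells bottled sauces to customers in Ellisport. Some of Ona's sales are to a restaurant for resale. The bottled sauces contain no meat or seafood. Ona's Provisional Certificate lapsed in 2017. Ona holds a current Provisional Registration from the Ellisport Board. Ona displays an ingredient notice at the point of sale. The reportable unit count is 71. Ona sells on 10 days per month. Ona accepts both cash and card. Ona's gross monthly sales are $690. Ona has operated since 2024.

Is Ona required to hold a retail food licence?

Exception (a) is satisfied on its face — an ingredient notice is displayed; gross monthly sales are $690, less than the $700 limit. Considering the limiting provisions: (d) would limit (a) — a current Provisional Registration is held — but (e) sets (d) aside: (e) applies — the reportable unit count is 71, under the 104 limit. (f) is inapplicable (the bottled sauces contain no meat or seafood), so (e) stands. Exception (a) stands.
Exception (b)'s conditions are all satisfied: the number of selling days per month is 10, less than the 11 limit. But applying paragraph (g): (g) operates against (b): some sales are to a restaurant for resale. So (b) is unavailable.
Exception (c) requires that the seller holds a current Provisional Certificate from the Ellisport Board; but the Provisional Certificate is not current, so (c) is unavailable.

No — exception (a) applies; Ona is not required to hold a retail food licence.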